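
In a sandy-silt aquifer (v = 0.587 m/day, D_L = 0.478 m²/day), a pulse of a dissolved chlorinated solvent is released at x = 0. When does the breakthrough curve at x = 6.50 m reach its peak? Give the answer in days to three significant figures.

For the 1D instantaneous-source solution, setting ∂C/∂t = 0 at fixed x gives v²t² + 2Dt − x² = 0, so t = (√(D² + v²x²) − D)/v².
√(D² + v²x²) = √(0.478² + 0.587² × 6.50²) = 3.845; v² = 0.344569.
t = (3.845 − 0.478)/0.344569 = 9.77 days (vs. the pure-advection estimate x/v = 11.1 d).

9.77 days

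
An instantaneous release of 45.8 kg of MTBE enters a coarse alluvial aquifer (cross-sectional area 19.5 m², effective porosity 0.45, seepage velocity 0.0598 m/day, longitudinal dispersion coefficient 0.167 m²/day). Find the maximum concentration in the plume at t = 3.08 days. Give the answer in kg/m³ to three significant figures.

The peak of an instantaneous 1D plume sits at x = vt; there the Gaussian factor is 1 and C_max = M/(n_e·A·√(4πDt)), where n_e·A is the pore area the mass is dissolved in.
√(4πDt) = √(4π × 0.167 × 3.08) = 2.542 m, so C_max = 45.8/(0.45 × 19.5 × 2.542) = 2.05 kg/m³.

2.05 kg/m³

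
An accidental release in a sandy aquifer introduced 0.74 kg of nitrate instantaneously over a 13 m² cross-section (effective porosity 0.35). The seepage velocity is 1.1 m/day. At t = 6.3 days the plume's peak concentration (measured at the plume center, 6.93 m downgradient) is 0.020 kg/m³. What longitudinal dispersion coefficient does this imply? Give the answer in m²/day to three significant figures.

0.835 m²/day

At the plume center C_max = M/(n_e·A·√(4πDt)), so D = M²/(4πt·(n_e·A·C_max)²).
n_e·A·C_max = 0.35 × 13 × 0.020 = 0.09100 kg/m.
D = 0.74²/(4π × 6.3 × 0.09100²) = 0.835 m²/day.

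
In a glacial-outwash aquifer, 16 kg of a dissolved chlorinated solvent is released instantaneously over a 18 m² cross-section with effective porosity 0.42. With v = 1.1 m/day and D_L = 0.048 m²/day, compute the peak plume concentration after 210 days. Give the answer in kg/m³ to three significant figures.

The peak of an instantaneous 1D plume sits at x = vt; there the Gaussian factor is 1 and C_max = M/(n_e·A·√(4πDt)), where n_e·A is the pore area the mass is dissolved in.
√(4πDt) = √(4π × 0.048 × 210) = 11.25 m, so C_max = 16/(0.42 × 18 × 11.25) = 0.188 kg/m³.

0.188 kg/m³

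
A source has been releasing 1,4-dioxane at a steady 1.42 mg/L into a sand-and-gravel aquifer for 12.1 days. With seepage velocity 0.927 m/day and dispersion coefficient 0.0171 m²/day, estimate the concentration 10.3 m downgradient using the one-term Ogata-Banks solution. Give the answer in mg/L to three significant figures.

For a continuous step input, C/C₀ ≈ ½·erfc((x−vt)/(2√(Dt))).
vt = 0.927 × 12.1 = 11.2167 m and 2√(Dt) = 2√(0.0171 × 12.1) = 0.9097 m.
Argument (x−vt)/(2√(Dt)) = (10.3 − 11.2167)/0.9097 = -1.008; ½·erfc(-1.008) = 0.9230.
C = 1.42 × 0.9230 = 1.31 mg/L.

1.31 mg/L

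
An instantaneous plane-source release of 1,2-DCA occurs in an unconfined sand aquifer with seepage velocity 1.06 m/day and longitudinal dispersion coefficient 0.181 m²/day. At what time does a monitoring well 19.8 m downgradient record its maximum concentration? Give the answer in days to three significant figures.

For the 1D instantaneous-source solution, setting ∂C/∂t = 0 at fixed x gives v²t² + 2Dt − x² = 0, so t = (√(D² + v²x²) − D)/v².
√(D² + v²x²) = √(0.181² + 1.06² × 19.8²) = 20.99; v² = 1.1236.
t = (20.99 − 0.181)/1.1236 = 18.5 days (vs. the pure-advection estimate x/v = 18.7 d).

18.5 days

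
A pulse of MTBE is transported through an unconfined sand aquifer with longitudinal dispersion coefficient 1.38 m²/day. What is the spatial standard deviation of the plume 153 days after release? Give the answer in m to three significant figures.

Dispersive spreading gives a Gaussian with σ² = 2Dt; advection only shifts the center.
σ = √(2 × 1.38 × 153) = 20.5 m.

20.5 m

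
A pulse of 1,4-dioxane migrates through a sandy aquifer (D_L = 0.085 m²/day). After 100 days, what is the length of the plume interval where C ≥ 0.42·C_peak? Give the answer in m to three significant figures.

The plume is Gaussian with σ = √(2Dt) = √(2 × 0.085 × 100) = 4.123 m.
C/C_peak = exp(−Δx²/(2σ²)) = 0.42 ⇒ Δx = σ·√(−2 ln 0.42) = 4.123 × 1.317 = 5.430 m.
Width = 2Δx = 10.9 m.

10.9 m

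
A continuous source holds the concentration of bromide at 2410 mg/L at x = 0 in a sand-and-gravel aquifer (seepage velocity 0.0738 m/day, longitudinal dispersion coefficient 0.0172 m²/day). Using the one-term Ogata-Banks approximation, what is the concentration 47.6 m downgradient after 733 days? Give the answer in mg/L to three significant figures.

For a continuous step input, C/C₀ ≈ ½·erfc((x−vt)/(2√(Dt))).
vt = 0.0738 × 733 = 54.0954 m and 2√(Dt) = 2√(0.0172 × 733) = 7.101 m.
Argument (x−vt)/(2√(Dt)) = (47.6 − 54.0954)/7.101 = -0.9147; ½·erfc(-0.9147) = 0.9021.
C = 2410 × 0.9021 = 2170 mg/L.

2170 mg/L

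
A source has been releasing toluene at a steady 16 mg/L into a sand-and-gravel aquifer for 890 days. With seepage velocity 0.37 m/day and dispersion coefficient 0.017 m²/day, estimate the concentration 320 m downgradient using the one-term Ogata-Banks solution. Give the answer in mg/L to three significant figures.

For a continuous step input, C/C₀ ≈ ½·erfc((x−vt)/(2√(Dt))).
vt = 0.37 × 890 = 329.3 m and 2√(Dt) = 2√(0.017 × 890) = 7.779 m.
Argument (x−vt)/(2√(Dt)) = (320 − 329.3)/7.779 = -1.196; ½·erfc(-1.196) = 0.9546.
C = 16 × 0.9546 = 15.3 mg/L.

15.3 mg/L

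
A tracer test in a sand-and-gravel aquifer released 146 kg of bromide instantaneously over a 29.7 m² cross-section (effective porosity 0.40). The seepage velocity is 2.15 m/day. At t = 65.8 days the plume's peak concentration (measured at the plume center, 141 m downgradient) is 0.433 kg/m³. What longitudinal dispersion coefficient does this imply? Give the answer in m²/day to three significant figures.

0.974 m²/day

At the plume center C_max = M/(n_e·A·√(4πDt)), so D = M²/(4πt·(n_e·A·C_max)²).
n_e·A·C_max = 0.40 × 29.7 × 0.433 = 5.144 kg/m.
D = 146²/(4π × 65.8 × 5.144²) = 0.974 m²/day.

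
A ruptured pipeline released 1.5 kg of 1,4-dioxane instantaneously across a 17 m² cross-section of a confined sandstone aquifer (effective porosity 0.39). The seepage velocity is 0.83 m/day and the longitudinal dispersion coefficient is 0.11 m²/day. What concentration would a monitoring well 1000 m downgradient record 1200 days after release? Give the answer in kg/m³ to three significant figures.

For an instantaneous plane source, C(x,t) = M/(n_e·A·√(4πDt)) · exp(−(x−vt)²/(4Dt)), with n_e·A the pore (flow) area.
Plume center vt = 0.83 × 1200 = 996 m, so the well at 1000 m is 4 m downgradient of the peak.
√(4πDt) = 40.73 m, giving peak height M/(n_e·A·√(4πDt)) = 1.5/(0.39 × 17 × 40.73) = 0.005555 kg/m³.
(x−vt)²/(4Dt) = (4)²/(4 × 0.11 × 1200) = 0.03030; exp(−0.03030) = 0.9702.
C = 0.005555 × 0.9702 = 0.00539 kg/m³.

0.00539 kg/m³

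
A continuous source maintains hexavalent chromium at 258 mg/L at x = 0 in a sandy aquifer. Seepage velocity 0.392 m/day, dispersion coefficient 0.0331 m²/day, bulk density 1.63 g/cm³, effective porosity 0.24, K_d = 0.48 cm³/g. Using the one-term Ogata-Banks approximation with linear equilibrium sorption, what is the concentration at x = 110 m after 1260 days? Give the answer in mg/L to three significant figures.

235 mg/L

Retardation factor R = 1 + ρ_b·K_d/n = 1 + 1.63 × 0.48/0.24 = 4.260.
Sorption retards both mechanisms: v_R = v/R = 0.09202 m/day, D_R = D/R = 0.007770 m²/day.
v_R·t = 0.09202 × 1260 = 115.9452 m; 2√(D_R t) = 6.258 m; argument = (110 − 115.9452)/6.258 = -0.9500.
C = C₀ × ½·erfc(-0.9500) = 258 × 0.9104 = 235 mg/L.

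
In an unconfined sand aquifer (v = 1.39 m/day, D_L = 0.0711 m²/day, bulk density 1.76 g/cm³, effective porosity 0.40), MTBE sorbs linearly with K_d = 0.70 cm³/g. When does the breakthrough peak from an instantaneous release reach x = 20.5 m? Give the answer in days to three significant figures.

Retardation factor R = 1 + ρ_b·K_d/n = 1 + 1.76 × 0.70/0.40 = 4.080.
Sorption retards both mechanisms: v_R = v/R = 0.3407 m/day, D_R = D/R = 0.01743 m²/day.
Peak time from v_R²t² + 2D_R t − x² = 0: t = (√(D_R² + v_R²x²) − D_R)/v_R².
√(D_R² + v_R²x²) = √(0.01743² + 0.3407² × 20.5²) = 6.984; v_R² = 0.1161.
t = (6.984 − 0.01743)/0.1161 = 60.0 days.

60.0 days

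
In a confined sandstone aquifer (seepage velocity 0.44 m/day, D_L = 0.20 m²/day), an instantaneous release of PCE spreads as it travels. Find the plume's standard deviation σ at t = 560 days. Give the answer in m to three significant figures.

15.0 m

Dispersive spreading gives a Gaussian with σ² = 2Dt; advection only shifts the center.
σ = √(2 × 0.20 × 560) = 15.0 m.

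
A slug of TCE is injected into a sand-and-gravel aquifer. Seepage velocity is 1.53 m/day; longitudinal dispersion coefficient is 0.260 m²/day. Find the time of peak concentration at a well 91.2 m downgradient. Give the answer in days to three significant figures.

59.5 days

For the 1D instantaneous-source solution, setting ∂C/∂t = 0 at fixed x gives v²t² + 2Dt − x² = 0, so t = (√(D² + v²x²) − D)/v².
√(D² + v²x²) = √(0.260² + 1.53² × 91.2²) = 139.5; v² = 2.3409.
t = (139.5 − 0.260)/2.3409 = 59.5 days (vs. the pure-advection estimate x/v = 59.6 d).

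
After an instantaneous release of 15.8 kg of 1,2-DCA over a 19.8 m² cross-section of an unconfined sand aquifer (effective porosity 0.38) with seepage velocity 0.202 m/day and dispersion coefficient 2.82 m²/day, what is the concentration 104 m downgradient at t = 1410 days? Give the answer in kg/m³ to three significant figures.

0.00120 kg/m³

For an instantaneous plane source, C(x,t) = M/(n_e·A·√(4πDt)) · exp(−(x−vt)²/(4Dt)), with n_e·A the pore (flow) area.
Plume center vt = 0.202 × 1410 = 284.82 m, so the well at 104 m is 180.82 m upgradient of the peak.
√(4πDt) = 223.5 m, giving peak height M/(n_e·A·√(4πDt)) = 15.8/(0.38 × 19.8 × 223.5) = 0.009396 kg/m³.
(x−vt)²/(4Dt) = (-180.82)²/(4 × 2.82 × 1410) = 2.056; exp(−2.056) = 0.1280.
C = 0.009396 × 0.1280 = 0.00120 kg/m³.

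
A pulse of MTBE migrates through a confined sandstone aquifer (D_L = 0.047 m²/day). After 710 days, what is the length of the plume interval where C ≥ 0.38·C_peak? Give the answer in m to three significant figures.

The plume is Gaussian with σ = √(2Dt) = √(2 × 0.047 × 710) = 8.169 m.
C/C_peak = exp(−Δx²/(2σ²)) = 0.38 ⇒ Δx = σ·√(−2 ln 0.38) = 8.169 × 1.391 = 11.36 m.
Width = 2Δx = 22.7 m.

22.7 m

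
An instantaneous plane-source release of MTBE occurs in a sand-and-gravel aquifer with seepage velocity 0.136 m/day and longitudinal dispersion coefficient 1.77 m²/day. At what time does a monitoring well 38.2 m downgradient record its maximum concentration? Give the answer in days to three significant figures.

For the 1D instantaneous-source solution, setting ∂C/∂t = 0 at fixed x gives v²t² + 2Dt − x² = 0, so t = (√(D² + v²x²) − D)/v².
√(D² + v²x²) = √(1.77² + 0.136² × 38.2²) = 5.488; v² = 0.018496.
t = (5.488 − 1.77)/0.018496 = 201 days (vs. the pure-advection estimate x/v = 281 d).

201 days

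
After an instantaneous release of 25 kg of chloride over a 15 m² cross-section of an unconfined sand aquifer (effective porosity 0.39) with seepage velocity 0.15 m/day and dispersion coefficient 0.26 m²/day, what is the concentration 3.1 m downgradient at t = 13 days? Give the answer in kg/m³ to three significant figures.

0.595 kg/m³

For an instantaneous plane source, C(x,t) = M/(n_e·A·√(4πDt)) · exp(−(x−vt)²/(4Dt)), with n_e·A the pore (flow) area.
Plume center vt = 0.15 × 13 = 1.95 m, so the well at 3.1 m is 1.15 m downgradient of the peak.
√(4πDt) = 6.517 m, giving peak height M/(n_e·A·√(4πDt)) = 25/(0.39 × 15 × 6.517) = 0.6557 kg/m³.
(x−vt)²/(4Dt) = (1.15)²/(4 × 0.26 × 13) = 0.09782; exp(−0.09782) = 0.9068.
C = 0.6557 × 0.9068 = 0.595 kg/m³.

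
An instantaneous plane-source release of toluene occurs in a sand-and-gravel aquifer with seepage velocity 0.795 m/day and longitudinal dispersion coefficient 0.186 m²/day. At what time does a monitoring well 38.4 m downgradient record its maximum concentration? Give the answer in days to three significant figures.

For the 1D instantaneous-source solution, setting ∂C/∂t = 0 at fixed x gives v²t² + 2Dt − x² = 0, so t = (√(D² + v²x²) − D)/v².
√(D² + v²x²) = √(0.186² + 0.795² × 38.4²) = 30.53; v² = 0.632025.
t = (30.53 − 0.186)/0.632025 = 48.0 days (vs. the pure-advection estimate x/v = 48.3 d).

48.0 days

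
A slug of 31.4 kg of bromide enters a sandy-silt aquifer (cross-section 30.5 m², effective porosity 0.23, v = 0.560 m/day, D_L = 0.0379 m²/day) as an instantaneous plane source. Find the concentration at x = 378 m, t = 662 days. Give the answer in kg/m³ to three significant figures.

0.149 kg/m³

For an instantaneous plane source, C(x,t) = M/(n_e·A·√(4πDt)) · exp(−(x−vt)²/(4Dt)), with n_e·A the pore (flow) area.
Plume center vt = 0.560 × 662 = 370.72 m, so the well at 378 m is 7.28 m downgradient of the peak.
√(4πDt) = 17.76 m, giving peak height M/(n_e·A·√(4πDt)) = 31.4/(0.23 × 30.5 × 17.76) = 0.2520 kg/m³.
(x−vt)²/(4Dt) = (7.28)²/(4 × 0.0379 × 662) = 0.5281; exp(−0.5281) = 0.5897.
C = 0.2520 × 0.5897 = 0.149 kg/m³.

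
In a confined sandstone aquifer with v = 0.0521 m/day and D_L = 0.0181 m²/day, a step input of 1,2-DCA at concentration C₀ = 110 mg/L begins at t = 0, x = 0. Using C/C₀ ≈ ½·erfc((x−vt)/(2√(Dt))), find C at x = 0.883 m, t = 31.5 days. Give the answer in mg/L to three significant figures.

For a continuous step input, C/C₀ ≈ ½·erfc((x−vt)/(2√(Dt))).
vt = 0.0521 × 31.5 = 1.64115 m and 2√(Dt) = 2√(0.0181 × 31.5) = 1.510 m.
Argument (x−vt)/(2√(Dt)) = (0.883 − 1.64115)/1.510 = -0.5021; ½·erfc(-0.5021) = 0.7612.
C = 110 × 0.7612 = 83.7 mg/L.

83.7 mg/L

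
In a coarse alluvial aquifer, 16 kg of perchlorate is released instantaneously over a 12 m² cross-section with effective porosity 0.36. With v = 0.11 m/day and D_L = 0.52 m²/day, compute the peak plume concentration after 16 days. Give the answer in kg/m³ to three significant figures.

0.362 kg/m³

The peak of an instantaneous 1D plume sits at x = vt; there the Gaussian factor is 1 and C_max = M/(n_e·A·√(4πDt)), where n_e·A is the pore area the mass is dissolved in.
√(4πDt) = √(4π × 0.52 × 16) = 10.23 m, so C_max = 16/(0.36 × 12 × 10.23) = 0.362 kg/m³.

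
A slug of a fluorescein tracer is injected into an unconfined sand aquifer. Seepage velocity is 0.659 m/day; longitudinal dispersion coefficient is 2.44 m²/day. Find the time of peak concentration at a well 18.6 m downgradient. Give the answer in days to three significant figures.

For the 1D instantaneous-source solution, setting ∂C/∂t = 0 at fixed x gives v²t² + 2Dt − x² = 0, so t = (√(D² + v²x²) − D)/v².
√(D² + v²x²) = √(2.44² + 0.659² × 18.6²) = 12.50; v² = 0.434281.
t = (12.50 − 2.44)/0.434281 = 23.2 days (vs. the pure-advection estimate x/v = 28.2 d).

23.2 days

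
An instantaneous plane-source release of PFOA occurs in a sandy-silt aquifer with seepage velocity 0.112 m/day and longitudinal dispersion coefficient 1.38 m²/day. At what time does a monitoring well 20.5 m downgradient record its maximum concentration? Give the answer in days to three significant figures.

For the 1D instantaneous-source solution, setting ∂C/∂t = 0 at fixed x gives v²t² + 2Dt − x² = 0, so t = (√(D² + v²x²) − D)/v².
√(D² + v²x²) = √(1.38² + 0.112² × 20.5²) = 2.679; v² = 0.012544.
t = (2.679 − 1.38)/0.012544 = 104 days (vs. the pure-advection estimate x/v = 183 d).

104 days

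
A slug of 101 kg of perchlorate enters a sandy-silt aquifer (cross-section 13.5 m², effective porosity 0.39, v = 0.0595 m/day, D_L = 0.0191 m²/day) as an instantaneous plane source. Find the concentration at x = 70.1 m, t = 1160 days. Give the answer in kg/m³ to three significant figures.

1.13 kg/m³

For an instantaneous plane source, C(x,t) = M/(n_e·A·√(4πDt)) · exp(−(x−vt)²/(4Dt)), with n_e·A the pore (flow) area.
Plume center vt = 0.0595 × 1160 = 69.02 m, so the well at 70.1 m is 1.08 m downgradient of the peak.
√(4πDt) = 16.69 m, giving peak height M/(n_e·A·√(4πDt)) = 101/(0.39 × 13.5 × 16.69) = 1.149 kg/m³.
(x−vt)²/(4Dt) = (1.08)²/(4 × 0.0191 × 1160) = 0.01316; exp(−0.01316) = 0.9869.
C = 1.149 × 0.9869 = 1.13 kg/m³.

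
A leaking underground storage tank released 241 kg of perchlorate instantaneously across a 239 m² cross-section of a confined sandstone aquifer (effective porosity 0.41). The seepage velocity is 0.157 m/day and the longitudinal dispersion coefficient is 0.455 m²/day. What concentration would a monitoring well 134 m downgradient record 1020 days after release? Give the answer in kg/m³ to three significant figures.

0.0223 kg/m³

For an instantaneous plane source, C(x,t) = M/(n_e·A·√(4πDt)) · exp(−(x−vt)²/(4Dt)), with n_e·A the pore (flow) area.
Plume center vt = 0.157 × 1020 = 160.14 m, so the well at 134 m is 26.14 m upgradient of the peak.
√(4πDt) = 76.37 m, giving peak height M/(n_e·A·√(4πDt)) = 241/(0.41 × 239 × 76.37) = 0.03220 kg/m³.
(x−vt)²/(4Dt) = (-26.14)²/(4 × 0.455 × 1020) = 0.3681; exp(−0.3681) = 0.6920.
C = 0.03220 × 0.6920 = 0.0223 kg/m³.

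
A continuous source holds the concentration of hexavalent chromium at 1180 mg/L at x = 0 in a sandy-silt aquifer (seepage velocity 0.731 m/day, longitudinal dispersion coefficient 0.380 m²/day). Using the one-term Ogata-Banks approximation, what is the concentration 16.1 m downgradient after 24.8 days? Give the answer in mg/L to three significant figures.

802 mg/L

For a continuous step input, C/C₀ ≈ ½·erfc((x−vt)/(2√(Dt))).
vt = 0.731 × 24.8 = 18.1288 m and 2√(Dt) = 2√(0.380 × 24.8) = 6.140 m.
Argument (x−vt)/(2√(Dt)) = (16.1 − 18.1288)/6.140 = -0.3304; ½·erfc(-0.3304) = 0.6798.
C = 1180 × 0.6798 = 802 mg/L.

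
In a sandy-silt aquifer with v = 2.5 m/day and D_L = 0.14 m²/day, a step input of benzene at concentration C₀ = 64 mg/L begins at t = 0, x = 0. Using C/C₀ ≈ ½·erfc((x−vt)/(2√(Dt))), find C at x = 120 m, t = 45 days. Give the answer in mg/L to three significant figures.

1.11 mg/L

For a continuous step input, C/C₀ ≈ ½·erfc((x−vt)/(2√(Dt))).
vt = 2.5 × 45 = 112.5 m and 2√(Dt) = 2√(0.14 × 45) = 5.020 m.
Argument (x−vt)/(2√(Dt)) = (120 − 112.5)/5.020 = 1.494; ½·erfc(1.494) = 0.01731.
C = 64 × 0.01731 = 1.11 mg/L.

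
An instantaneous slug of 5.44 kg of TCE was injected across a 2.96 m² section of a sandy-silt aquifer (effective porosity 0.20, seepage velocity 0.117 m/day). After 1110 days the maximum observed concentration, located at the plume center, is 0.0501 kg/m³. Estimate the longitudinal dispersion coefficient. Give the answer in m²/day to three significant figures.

2.41 m²/day

At the plume center C_max = M/(n_e·A·√(4πDt)), so D = M²/(4πt·(n_e·A·C_max)²).
n_e·A·C_max = 0.20 × 2.96 × 0.0501 = 0.02966 kg/m.
D = 5.44²/(4π × 1110 × 0.02966²) = 2.41 m²/day.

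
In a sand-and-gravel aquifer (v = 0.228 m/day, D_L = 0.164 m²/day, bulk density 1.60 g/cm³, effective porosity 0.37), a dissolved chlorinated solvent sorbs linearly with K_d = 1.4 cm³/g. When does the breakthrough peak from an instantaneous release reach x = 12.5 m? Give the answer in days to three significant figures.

Retardation factor R = 1 + ρ_b·K_d/n = 1 + 1.60 × 1.4/0.37 = 7.054.
Sorption retards both mechanisms: v_R = v/R = 0.03232 m/day, D_R = D/R = 0.02325 m²/day.
Peak time from v_R²t² + 2D_R t − x² = 0: t = (√(D_R² + v_R²x²) − D_R)/v_R².
√(D_R² + v_R²x²) = √(0.02325² + 0.03232² × 12.5²) = 0.4047; v_R² = 0.001045.
t = (0.4047 − 0.02325)/0.001045 = 365 days.

365 days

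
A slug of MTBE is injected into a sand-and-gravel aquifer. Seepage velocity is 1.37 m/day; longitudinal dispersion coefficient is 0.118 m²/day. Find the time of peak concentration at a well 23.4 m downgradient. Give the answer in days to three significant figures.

17.0 days

For the 1D instantaneous-source solution, setting ∂C/∂t = 0 at fixed x gives v²t² + 2Dt − x² = 0, so t = (√(D² + v²x²) − D)/v².
√(D² + v²x²) = √(0.118² + 1.37² × 23.4²) = 32.06; v² = 1.8769.
t = (32.06 − 0.118)/1.8769 = 17.0 days (vs. the pure-advection estimate x/v = 17.1 d).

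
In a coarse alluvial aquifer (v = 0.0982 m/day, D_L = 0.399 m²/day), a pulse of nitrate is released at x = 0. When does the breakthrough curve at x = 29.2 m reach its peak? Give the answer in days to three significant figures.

259 days

For the 1D instantaneous-source solution, setting ∂C/∂t = 0 at fixed x gives v²t² + 2Dt − x² = 0, so t = (√(D² + v²x²) − D)/v².
√(D² + v²x²) = √(0.399² + 0.0982² × 29.2²) = 2.895; v² = 0.00964324.
t = (2.895 − 0.399)/0.00964324 = 259 days (vs. the pure-advection estimate x/v = 297 d).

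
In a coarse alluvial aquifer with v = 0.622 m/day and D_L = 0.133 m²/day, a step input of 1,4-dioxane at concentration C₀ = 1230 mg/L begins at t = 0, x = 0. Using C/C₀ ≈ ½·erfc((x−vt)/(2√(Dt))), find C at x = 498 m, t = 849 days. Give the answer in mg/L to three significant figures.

For a continuous step input, C/C₀ ≈ ½·erfc((x−vt)/(2√(Dt))).
vt = 0.622 × 849 = 528.078 m and 2√(Dt) = 2√(0.133 × 849) = 21.25 m.
Argument (x−vt)/(2√(Dt)) = (498 − 528.078)/21.25 = -1.415; ½·erfc(-1.415) = 0.9773.
C = 1230 × 0.9773 = 1200 mg/L.

1200 mg/L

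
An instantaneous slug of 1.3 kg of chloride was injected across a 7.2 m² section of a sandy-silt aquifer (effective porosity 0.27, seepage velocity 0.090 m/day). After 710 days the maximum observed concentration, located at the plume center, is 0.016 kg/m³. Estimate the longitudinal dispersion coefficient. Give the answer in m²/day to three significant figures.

At the plume center C_max = M/(n_e·A·√(4πDt)), so D = M²/(4πt·(n_e·A·C_max)²).
n_e·A·C_max = 0.27 × 7.2 × 0.016 = 0.03110 kg/m.
D = 1.3²/(4π × 710 × 0.03110²) = 0.196 m²/day.

0.196 m²/day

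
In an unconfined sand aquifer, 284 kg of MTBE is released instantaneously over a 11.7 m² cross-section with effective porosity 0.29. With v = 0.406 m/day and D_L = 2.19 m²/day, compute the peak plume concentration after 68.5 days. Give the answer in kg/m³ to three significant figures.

1.93 kg/m³

The peak of an instantaneous 1D plume sits at x = vt; there the Gaussian factor is 1 and C_max = M/(n_e·A·√(4πDt)), where n_e·A is the pore area the mass is dissolved in.
√(4πDt) = √(4π × 2.19 × 68.5) = 43.42 m, so C_max = 284/(0.29 × 11.7 × 43.42) = 1.93 kg/m³.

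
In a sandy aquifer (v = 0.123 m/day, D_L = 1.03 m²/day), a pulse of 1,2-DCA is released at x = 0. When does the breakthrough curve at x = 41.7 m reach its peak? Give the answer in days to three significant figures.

278 days

For the 1D instantaneous-source solution, setting ∂C/∂t = 0 at fixed x gives v²t² + 2Dt − x² = 0, so t = (√(D² + v²x²) − D)/v².
√(D² + v²x²) = √(1.03² + 0.123² × 41.7²) = 5.231; v² = 0.015129.
t = (5.231 − 1.03)/0.015129 = 278 days (vs. the pure-advection estimate x/v = 339 d).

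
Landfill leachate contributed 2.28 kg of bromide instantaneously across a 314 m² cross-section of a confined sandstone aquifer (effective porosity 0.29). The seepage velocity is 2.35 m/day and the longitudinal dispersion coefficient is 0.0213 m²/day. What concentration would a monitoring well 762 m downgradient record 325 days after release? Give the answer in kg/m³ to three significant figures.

0.00240 kg/m³

For an instantaneous plane source, C(x,t) = M/(n_e·A·√(4πDt)) · exp(−(x−vt)²/(4Dt)), with n_e·A the pore (flow) area.
Plume center vt = 2.35 × 325 = 763.75 m, so the well at 762 m is 1.75 m upgradient of the peak.
√(4πDt) = 9.327 m, giving peak height M/(n_e·A·√(4πDt)) = 2.28/(0.29 × 314 × 9.327) = 0.002685 kg/m³.
(x−vt)²/(4Dt) = (-1.75)²/(4 × 0.0213 × 325) = 0.1106; exp(−0.1106) = 0.8953.
C = 0.002685 × 0.8953 = 0.00240 kg/m³.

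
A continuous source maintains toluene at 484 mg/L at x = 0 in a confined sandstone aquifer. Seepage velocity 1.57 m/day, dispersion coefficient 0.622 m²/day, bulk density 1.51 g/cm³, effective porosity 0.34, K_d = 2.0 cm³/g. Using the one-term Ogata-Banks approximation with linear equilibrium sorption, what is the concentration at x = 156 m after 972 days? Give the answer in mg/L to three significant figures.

Retardation factor R = 1 + ρ_b·K_d/n = 1 + 1.51 × 2.0/0.34 = 9.882.
Sorption retards both mechanisms: v_R = v/R = 0.1589 m/day, D_R = D/R = 0.06294 m²/day.
v_R·t = 0.1589 × 972 = 154.4508 m; 2√(D_R t) = 15.64 m; argument = (156 − 154.4508)/15.64 = 0.09905.
C = C₀ × ½·erfc(0.09905) = 484 × 0.4443 = 215 mg/L.

215 mg/L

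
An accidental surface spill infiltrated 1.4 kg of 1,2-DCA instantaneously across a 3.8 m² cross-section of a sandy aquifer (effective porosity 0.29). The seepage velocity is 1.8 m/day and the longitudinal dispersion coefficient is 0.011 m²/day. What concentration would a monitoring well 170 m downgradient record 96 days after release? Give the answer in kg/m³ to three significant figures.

0.0545 kg/m³

For an instantaneous plane source, C(x,t) = M/(n_e·A·√(4πDt)) · exp(−(x−vt)²/(4Dt)), with n_e·A the pore (flow) area.
Plume center vt = 1.8 × 96 = 172.8 m, so the well at 170 m is 2.8 m upgradient of the peak.
√(4πDt) = 3.643 m, giving peak height M/(n_e·A·√(4πDt)) = 1.4/(0.29 × 3.8 × 3.643) = 0.3487 kg/m³.
(x−vt)²/(4Dt) = (-2.8)²/(4 × 0.011 × 96) = 1.856; exp(−1.856) = 0.1563.
C = 0.3487 × 0.1563 = 0.0545 kg/m³.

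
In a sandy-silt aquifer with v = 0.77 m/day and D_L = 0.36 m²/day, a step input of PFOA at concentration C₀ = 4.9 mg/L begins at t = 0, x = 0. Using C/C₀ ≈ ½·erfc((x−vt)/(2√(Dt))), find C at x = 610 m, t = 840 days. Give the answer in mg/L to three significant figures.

4.57 mg/L

For a continuous step input, C/C₀ ≈ ½·erfc((x−vt)/(2√(Dt))).
vt = 0.77 × 840 = 646.8 m and 2√(Dt) = 2√(0.36 × 840) = 34.78 m.
Argument (x−vt)/(2√(Dt)) = (610 − 646.8)/34.78 = -1.058; ½·erfc(-1.058) = 0.9327.
C = 4.9 × 0.9327 = 4.57 mg/L.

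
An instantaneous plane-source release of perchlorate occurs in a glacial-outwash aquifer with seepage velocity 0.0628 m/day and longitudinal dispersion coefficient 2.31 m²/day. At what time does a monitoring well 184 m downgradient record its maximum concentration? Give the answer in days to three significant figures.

For the 1D instantaneous-source solution, setting ∂C/∂t = 0 at fixed x gives v²t² + 2Dt − x² = 0, so t = (√(D² + v²x²) − D)/v².
√(D² + v²x²) = √(2.31² + 0.0628² × 184²) = 11.78; v² = 0.00394384.
t = (11.78 − 2.31)/0.00394384 = 2400 days (vs. the pure-advection estimate x/v = 2930 d).

2400 days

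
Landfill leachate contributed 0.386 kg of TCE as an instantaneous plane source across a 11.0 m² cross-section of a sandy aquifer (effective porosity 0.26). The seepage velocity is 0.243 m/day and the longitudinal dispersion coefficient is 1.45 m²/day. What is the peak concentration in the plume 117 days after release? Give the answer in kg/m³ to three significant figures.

0.00292 kg/m³

The peak of an instantaneous 1D plume sits at x = vt; there the Gaussian factor is 1 and C_max = M/(n_e·A·√(4πDt)), where n_e·A is the pore area the mass is dissolved in.
√(4πDt) = √(4π × 1.45 × 117) = 46.17 m, so C_max = 0.386/(0.26 × 11.0 × 46.17) = 0.00292 kg/m³.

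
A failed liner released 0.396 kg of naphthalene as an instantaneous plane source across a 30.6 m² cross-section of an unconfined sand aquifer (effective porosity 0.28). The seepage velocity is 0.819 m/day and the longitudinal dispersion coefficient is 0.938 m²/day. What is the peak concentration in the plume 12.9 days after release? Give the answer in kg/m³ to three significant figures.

0.00375 kg/m³

The peak of an instantaneous 1D plume sits at x = vt; there the Gaussian factor is 1 and C_max = M/(n_e·A·√(4πDt)), where n_e·A is the pore area the mass is dissolved in.
√(4πDt) = √(4π × 0.938 × 12.9) = 12.33 m, so C_max = 0.396/(0.28 × 30.6 × 12.33) = 0.00375 kg/m³.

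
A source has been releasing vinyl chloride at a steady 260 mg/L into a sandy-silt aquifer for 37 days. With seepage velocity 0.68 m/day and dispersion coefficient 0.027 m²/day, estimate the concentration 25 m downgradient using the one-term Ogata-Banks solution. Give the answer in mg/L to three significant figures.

142 mg/L

For a continuous step input, C/C₀ ≈ ½·erfc((x−vt)/(2√(Dt))).
vt = 0.68 × 37 = 25.16 m and 2√(Dt) = 2√(0.027 × 37) = 1.999 m.
Argument (x−vt)/(2√(Dt)) = (25 − 25.16)/1.999 = -0.08004; ½·erfc(-0.08004) = 0.5451.
C = 260 × 0.5451 = 142 mg/L.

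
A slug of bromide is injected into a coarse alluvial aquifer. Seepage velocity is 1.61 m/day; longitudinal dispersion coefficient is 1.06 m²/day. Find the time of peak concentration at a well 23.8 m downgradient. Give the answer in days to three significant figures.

14.4 days

For the 1D instantaneous-source solution, setting ∂C/∂t = 0 at fixed x gives v²t² + 2Dt − x² = 0, so t = (√(D² + v²x²) − D)/v².
√(D² + v²x²) = √(1.06² + 1.61² × 23.8²) = 38.33; v² = 2.5921.
t = (38.33 − 1.06)/2.5921 = 14.4 days (vs. the pure-advection estimate x/v = 14.8 d).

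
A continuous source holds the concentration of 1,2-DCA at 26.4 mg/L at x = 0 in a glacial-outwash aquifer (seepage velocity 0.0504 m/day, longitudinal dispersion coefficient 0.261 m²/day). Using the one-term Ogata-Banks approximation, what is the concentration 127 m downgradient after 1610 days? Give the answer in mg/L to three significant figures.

1.50 mg/L

For a continuous step input, C/C₀ ≈ ½·erfc((x−vt)/(2√(Dt))).
vt = 0.0504 × 1610 = 81.144 m and 2√(Dt) = 2√(0.261 × 1610) = 41.00 m.
Argument (x−vt)/(2√(Dt)) = (127 − 81.144)/41.00 = 1.118; ½·erfc(1.118) = 0.05693.
C = 26.4 × 0.05693 = 1.50 mg/L.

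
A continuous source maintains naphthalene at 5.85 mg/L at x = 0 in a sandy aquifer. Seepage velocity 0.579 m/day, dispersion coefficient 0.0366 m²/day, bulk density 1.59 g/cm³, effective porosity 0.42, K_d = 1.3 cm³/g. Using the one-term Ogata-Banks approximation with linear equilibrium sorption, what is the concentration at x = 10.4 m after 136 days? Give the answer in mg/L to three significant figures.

Retardation factor R = 1 + ρ_b·K_d/n = 1 + 1.59 × 1.3/0.42 = 5.921.
Sorption retards both mechanisms: v_R = v/R = 0.09779 m/day, D_R = D/R = 0.006181 m²/day.
v_R·t = 0.09779 × 136 = 13.29944 m; 2√(D_R t) = 1.834 m; argument = (10.4 − 13.29944)/1.834 = -1.581.
C = C₀ × ½·erfc(-1.581) = 5.85 × 0.9873 = 5.78 mg/L.

5.78 mg/L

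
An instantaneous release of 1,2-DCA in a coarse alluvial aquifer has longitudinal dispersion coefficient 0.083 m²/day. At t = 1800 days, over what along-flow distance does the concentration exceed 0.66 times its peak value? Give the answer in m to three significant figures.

31.5 m

The plume is Gaussian with σ = √(2Dt) = √(2 × 0.083 × 1800) = 17.29 m.
C/C_peak = exp(−Δx²/(2σ²)) = 0.66 ⇒ Δx = σ·√(−2 ln 0.66) = 17.29 × 0.9116 = 15.76 m.
Width = 2Δx = 31.5 m.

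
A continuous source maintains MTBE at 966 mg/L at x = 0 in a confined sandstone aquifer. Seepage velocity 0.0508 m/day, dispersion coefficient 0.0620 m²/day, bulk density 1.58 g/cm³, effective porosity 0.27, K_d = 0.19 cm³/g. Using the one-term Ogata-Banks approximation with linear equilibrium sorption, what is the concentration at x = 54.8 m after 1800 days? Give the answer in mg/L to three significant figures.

Retardation factor R = 1 + ρ_b·K_d/n = 1 + 1.58 × 0.19/0.27 = 2.112.
Sorption retards both mechanisms: v_R = v/R = 0.02405 m/day, D_R = D/R = 0.02936 m²/day.
v_R·t = 0.02405 × 1800 = 43.29 m; 2√(D_R t) = 14.54 m; argument = (54.8 − 43.29)/14.54 = 0.7916.
C = C₀ × ½·erfc(0.7916) = 966 × 0.1315 = 127 mg/L.

127 mg/L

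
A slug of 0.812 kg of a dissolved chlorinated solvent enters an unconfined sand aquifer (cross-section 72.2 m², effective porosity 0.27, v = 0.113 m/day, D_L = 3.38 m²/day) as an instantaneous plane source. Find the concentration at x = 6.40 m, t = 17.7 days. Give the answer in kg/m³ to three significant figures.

For an instantaneous plane source, C(x,t) = M/(n_e·A·√(4πDt)) · exp(−(x−vt)²/(4Dt)), with n_e·A the pore (flow) area.
Plume center vt = 0.113 × 17.7 = 2.0001 m, so the well at 6.40 m is 4.3999 m downgradient of the peak.
√(4πDt) = 27.42 m, giving peak height M/(n_e·A·√(4πDt)) = 0.812/(0.27 × 72.2 × 27.42) = 0.001519 kg/m³.
(x−vt)²/(4Dt) = (4.3999)²/(4 × 3.38 × 17.7) = 0.08090; exp(−0.08090) = 0.9223.
C = 0.001519 × 0.9223 = 0.00140 kg/m³.

0.00140 kg/m³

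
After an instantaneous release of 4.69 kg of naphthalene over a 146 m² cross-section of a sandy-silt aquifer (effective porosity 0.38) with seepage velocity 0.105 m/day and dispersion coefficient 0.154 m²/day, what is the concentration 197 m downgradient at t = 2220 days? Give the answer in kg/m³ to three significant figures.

For an instantaneous plane source, C(x,t) = M/(n_e·A·√(4πDt)) · exp(−(x−vt)²/(4Dt)), with n_e·A the pore (flow) area.
Plume center vt = 0.105 × 2220 = 233.1 m, so the well at 197 m is 36.1 m upgradient of the peak.
√(4πDt) = 65.55 m, giving peak height M/(n_e·A·√(4πDt)) = 4.69/(0.38 × 146 × 65.55) = 0.001290 kg/m³.
(x−vt)²/(4Dt) = (-36.1)²/(4 × 0.154 × 2220) = 0.9530; exp(−0.9530) = 0.3856.
C = 0.001290 × 0.3856 = 0.000497 kg/m³.

0.000497 kg/m³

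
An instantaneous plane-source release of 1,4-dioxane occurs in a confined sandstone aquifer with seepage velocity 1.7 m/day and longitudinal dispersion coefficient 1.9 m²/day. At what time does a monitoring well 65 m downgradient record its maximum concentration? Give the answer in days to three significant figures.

For the 1D instantaneous-source solution, setting ∂C/∂t = 0 at fixed x gives v²t² + 2Dt − x² = 0, so t = (√(D² + v²x²) − D)/v².
√(D² + v²x²) = √(1.9² + 1.7² × 65²) = 110.5; v² = 2.89.
t = (110.5 − 1.9)/2.89 = 37.6 days (vs. the pure-advection estimate x/v = 38.2 d).

37.6 days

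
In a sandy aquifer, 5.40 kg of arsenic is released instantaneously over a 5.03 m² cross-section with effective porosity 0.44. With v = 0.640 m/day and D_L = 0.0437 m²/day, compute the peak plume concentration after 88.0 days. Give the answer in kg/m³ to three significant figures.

The peak of an instantaneous 1D plume sits at x = vt; there the Gaussian factor is 1 and C_max = M/(n_e·A·√(4πDt)), where n_e·A is the pore area the mass is dissolved in.
√(4πDt) = √(4π × 0.0437 × 88.0) = 6.952 m, so C_max = 5.40/(0.44 × 5.03 × 6.952) = 0.351 kg/m³.

0.351 kg/m³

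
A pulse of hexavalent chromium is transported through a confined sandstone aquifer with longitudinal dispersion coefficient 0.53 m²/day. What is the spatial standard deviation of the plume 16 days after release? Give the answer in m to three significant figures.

Dispersive spreading gives a Gaussian with σ² = 2Dt; advection only shifts the center.
σ = √(2 × 0.53 × 16) = 4.12 m.

4.12 m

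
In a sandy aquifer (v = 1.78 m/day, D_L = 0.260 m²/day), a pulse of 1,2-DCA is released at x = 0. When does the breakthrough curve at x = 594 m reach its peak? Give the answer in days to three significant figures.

For the 1D instantaneous-source solution, setting ∂C/∂t = 0 at fixed x gives v²t² + 2Dt − x² = 0, so t = (√(D² + v²x²) − D)/v².
√(D² + v²x²) = √(0.260² + 1.78² × 594²) = 1057; v² = 3.1684.
t = (1057 − 0.260)/3.1684 = 334 days (vs. the pure-advection estimate x/v = 334 d).

334 days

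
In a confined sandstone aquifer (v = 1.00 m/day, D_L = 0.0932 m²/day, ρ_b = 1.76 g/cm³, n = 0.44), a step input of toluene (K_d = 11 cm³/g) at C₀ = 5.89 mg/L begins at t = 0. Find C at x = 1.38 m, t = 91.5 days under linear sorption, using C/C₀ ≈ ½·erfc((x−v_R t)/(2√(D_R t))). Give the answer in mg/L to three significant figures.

5.04 mg/L

Retardation factor R = 1 + ρ_b·K_d/n = 1 + 1.76 × 11/0.44 = 45.00.
Sorption retards both mechanisms: v_R = v/R = 0.02222 m/day, D_R = D/R = 0.002071 m²/day.
v_R·t = 0.02222 × 91.5 = 2.03313 m; 2√(D_R t) = 0.8706 m; argument = (1.38 − 2.03313)/0.8706 = -0.7502.
C = C₀ × ½·erfc(-0.7502) = 5.89 × 0.8556 = 5.04 mg/L.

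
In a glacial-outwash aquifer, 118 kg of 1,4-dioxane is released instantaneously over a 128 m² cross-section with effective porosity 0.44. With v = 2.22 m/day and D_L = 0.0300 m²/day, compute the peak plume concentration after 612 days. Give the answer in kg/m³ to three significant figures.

The peak of an instantaneous 1D plume sits at x = vt; there the Gaussian factor is 1 and C_max = M/(n_e·A·√(4πDt)), where n_e·A is the pore area the mass is dissolved in.
√(4πDt) = √(4π × 0.0300 × 612) = 15.19 m, so C_max = 118/(0.44 × 128 × 15.19) = 0.138 kg/m³.

0.138 kg/m³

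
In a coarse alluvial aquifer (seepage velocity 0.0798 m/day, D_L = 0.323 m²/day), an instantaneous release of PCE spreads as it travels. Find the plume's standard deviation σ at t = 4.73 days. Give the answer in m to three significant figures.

1.75 m

Dispersive spreading gives a Gaussian with σ² = 2Dt; advection only shifts the center.
σ = √(2 × 0.323 × 4.73) = 1.75 m.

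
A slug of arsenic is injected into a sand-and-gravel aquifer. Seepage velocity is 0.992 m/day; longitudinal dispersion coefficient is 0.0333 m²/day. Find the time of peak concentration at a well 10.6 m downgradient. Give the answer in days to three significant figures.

For the 1D instantaneous-source solution, setting ∂C/∂t = 0 at fixed x gives v²t² + 2Dt − x² = 0, so t = (√(D² + v²x²) − D)/v².
√(D² + v²x²) = √(0.0333² + 0.992² × 10.6²) = 10.52; v² = 0.984064.
t = (10.52 − 0.0333)/0.984064 = 10.7 days (vs. the pure-advection estimate x/v = 10.7 d).

10.7 days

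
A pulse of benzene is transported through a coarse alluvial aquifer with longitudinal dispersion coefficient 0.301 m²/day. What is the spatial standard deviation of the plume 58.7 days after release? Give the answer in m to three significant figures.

5.94 m

Dispersive spreading gives a Gaussian with σ² = 2Dt; advection only shifts the center.
σ = √(2 × 0.301 × 58.7) = 5.94 m.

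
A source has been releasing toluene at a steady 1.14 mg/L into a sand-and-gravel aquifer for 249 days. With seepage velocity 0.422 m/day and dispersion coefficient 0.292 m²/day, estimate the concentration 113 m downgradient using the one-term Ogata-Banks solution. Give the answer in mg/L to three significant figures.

0.291 mg/L

For a continuous step input, C/C₀ ≈ ½·erfc((x−vt)/(2√(Dt))).
vt = 0.422 × 249 = 105.078 m and 2√(Dt) = 2√(0.292 × 249) = 17.05 m.
Argument (x−vt)/(2√(Dt)) = (113 − 105.078)/17.05 = 0.4646; ½·erfc(0.4646) = 0.2556.
C = 1.14 × 0.2556 = 0.291 mg/L.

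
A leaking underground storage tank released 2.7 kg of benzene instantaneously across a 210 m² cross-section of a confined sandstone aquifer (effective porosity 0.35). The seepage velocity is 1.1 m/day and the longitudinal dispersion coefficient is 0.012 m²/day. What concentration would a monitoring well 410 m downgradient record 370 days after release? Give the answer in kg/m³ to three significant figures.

For an instantaneous plane source, C(x,t) = M/(n_e·A·√(4πDt)) · exp(−(x−vt)²/(4Dt)), with n_e·A the pore (flow) area.
Plume center vt = 1.1 × 370 = 407 m, so the well at 410 m is 3 m downgradient of the peak.
√(4πDt) = 7.470 m, giving peak height M/(n_e·A·√(4πDt)) = 2.7/(0.35 × 210 × 7.470) = 0.004918 kg/m³.
(x−vt)²/(4Dt) = (3)²/(4 × 0.012 × 370) = 0.5068; exp(−0.5068) = 0.6024.
C = 0.004918 × 0.6024 = 0.00296 kg/m³.

0.00296 kg/m³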